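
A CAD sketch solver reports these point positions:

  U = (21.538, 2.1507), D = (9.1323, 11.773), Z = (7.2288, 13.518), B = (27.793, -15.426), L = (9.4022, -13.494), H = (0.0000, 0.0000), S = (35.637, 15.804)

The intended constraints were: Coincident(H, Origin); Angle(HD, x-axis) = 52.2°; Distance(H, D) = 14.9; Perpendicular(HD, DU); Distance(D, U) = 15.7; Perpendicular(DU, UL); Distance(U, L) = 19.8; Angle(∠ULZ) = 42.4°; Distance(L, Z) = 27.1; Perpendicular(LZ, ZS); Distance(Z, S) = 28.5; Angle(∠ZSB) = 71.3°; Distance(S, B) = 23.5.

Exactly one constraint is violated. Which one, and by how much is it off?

Distance(S, B) = 23.5 — off by 8.70.

H = (0.00, 0.00) ✓; HD at 52.20° ✓; |HD| = 14.90 ✓; ∠(HD, DU) = 90.00° ✓; |DU| = 15.70 ✓; ∠(DU, UL) = 90.00° ✓; |UL| = 19.80 ✓; ∠ULZ = 42.40° ✓; |LZ| = 27.10 ✓; ∠(LZ, ZS) = 90.00° ✓; |ZS| = 28.50 ✓; ∠ZSB = 71.30° ✓; |SB| = 32.20 ✗.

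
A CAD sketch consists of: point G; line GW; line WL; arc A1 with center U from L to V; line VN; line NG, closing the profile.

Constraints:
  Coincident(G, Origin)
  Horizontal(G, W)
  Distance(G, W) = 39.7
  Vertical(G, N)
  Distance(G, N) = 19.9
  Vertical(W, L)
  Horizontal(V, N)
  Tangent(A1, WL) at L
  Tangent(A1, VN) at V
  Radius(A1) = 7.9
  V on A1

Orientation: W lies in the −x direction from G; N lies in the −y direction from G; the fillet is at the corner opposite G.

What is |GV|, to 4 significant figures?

37.51

The virtual corner opposite G is at (-39.70, -19.90). A1 meets WL tangentially, so UL is at right angles to WL and the tangent condition forces UV to be normal to VN, with radius 7.9, so the center U sits 7.9 in from both sides at U = (-31.80, -12.00). That places the tangent points at L = (-39.70, -12.00) on WL and V = (-31.80, -19.90) on VN. Then |GV| = |V − G| = 37.51.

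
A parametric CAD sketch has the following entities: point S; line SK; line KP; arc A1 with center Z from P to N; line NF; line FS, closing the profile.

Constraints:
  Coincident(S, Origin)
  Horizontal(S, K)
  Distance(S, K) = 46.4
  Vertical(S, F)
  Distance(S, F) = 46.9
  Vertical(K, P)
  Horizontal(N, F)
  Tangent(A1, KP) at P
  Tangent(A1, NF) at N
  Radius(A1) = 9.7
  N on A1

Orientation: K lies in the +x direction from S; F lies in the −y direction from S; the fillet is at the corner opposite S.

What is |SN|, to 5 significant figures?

59.552

S is at the origin; SK is horizontal with |SK| = 46.4 and K on the +x side, so K = (46.400, 0.0000). S and F share the same x with |SF| = 46.9 and F on the −y side, so F = (0.0000, -46.900). The virtual corner opposite S is at (46.400, -46.900). The tangent condition forces ZP to be normal to KP and the tangent condition forces ZN to be normal to NF, with radius 9.7, so the center Z sits 9.7 in from both sides at Z = (36.700, -37.200). That places the tangent points at P = (46.400, -37.200) on KP and N = (36.700, -46.900) on NF. Then |SN| = |N − S| = 59.552.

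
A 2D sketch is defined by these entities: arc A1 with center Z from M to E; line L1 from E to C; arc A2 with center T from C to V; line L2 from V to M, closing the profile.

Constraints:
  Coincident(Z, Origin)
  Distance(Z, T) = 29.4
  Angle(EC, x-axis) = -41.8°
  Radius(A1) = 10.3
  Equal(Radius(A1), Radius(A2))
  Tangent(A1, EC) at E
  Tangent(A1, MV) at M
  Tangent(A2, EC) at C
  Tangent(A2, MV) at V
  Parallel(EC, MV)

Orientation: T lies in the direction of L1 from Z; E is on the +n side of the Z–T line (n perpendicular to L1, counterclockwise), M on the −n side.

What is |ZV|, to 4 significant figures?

31.15

The slot axis is L1's direction at -41.8°, so u = (cos -41.8°, sin -41.8°) = (0.7455, -0.6665) and n = (−sin -41.8°, cos -41.8°) = (0.6665, 0.7455). Z is at the origin and T lies 29.4 along u from Z, so T = 29.4·u = (21.92, -19.60). Tangency of A1 to both parallel lines with radius 10.3 puts E and M at Z ± 10.3·n: E = (6.865, 7.678), M = (-6.865, -7.678). Equal radii place C and V the same way about T: C = T + 10.3·n = (28.78, -11.92), V = T − 10.3·n = (15.05, -27.27). Then |ZV| = |V − Z| = 31.15.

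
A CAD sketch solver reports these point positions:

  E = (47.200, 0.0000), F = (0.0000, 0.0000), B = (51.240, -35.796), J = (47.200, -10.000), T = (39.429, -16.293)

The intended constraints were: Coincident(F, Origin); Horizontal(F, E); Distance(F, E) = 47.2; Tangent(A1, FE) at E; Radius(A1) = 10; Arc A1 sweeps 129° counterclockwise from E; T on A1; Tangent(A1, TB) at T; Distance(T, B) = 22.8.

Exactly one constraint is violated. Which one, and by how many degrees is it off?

Tangent(A1, TB) at T — off by 7.80°.

F = (0.00, 0.00) ✓; F.y = 0.00, E.y = 0.00 ✓; |FE| = 47.20 ✓; ∠(JE, EF) = 90.00° ✓; |JE| = 10.00 ✓; bearing(J→T) − bearing(J→E) = 129.0° ✓; |JT| = 10.00 ✓; ∠(JT, TB) = 97.80° ✗; |TB| = 22.80 ✓.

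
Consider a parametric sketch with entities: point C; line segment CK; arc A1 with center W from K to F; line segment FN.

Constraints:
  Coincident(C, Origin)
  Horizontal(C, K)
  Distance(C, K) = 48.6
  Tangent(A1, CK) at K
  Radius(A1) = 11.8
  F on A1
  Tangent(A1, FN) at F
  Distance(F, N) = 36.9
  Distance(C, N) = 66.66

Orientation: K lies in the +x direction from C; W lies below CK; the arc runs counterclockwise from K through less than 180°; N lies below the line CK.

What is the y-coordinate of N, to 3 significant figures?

-50.2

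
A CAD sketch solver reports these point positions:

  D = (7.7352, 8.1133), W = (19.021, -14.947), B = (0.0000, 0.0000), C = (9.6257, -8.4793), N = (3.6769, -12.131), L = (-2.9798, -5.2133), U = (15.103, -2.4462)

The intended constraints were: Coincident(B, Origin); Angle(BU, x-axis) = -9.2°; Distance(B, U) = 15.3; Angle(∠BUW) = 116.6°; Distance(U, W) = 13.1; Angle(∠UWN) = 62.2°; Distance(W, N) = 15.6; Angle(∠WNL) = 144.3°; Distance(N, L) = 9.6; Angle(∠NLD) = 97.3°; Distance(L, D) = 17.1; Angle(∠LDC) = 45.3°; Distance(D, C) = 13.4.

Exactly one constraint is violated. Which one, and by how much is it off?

Distance(D, C) = 13.4 — off by 3.30.

B = (0.00, 0.00) ✓; BU at -9.200° ✓; |BU| = 15.30 ✓; ∠BUW = 116.6° ✓; |UW| = 13.10 ✓; ∠UWN = 62.20° ✓; |WN| = 15.60 ✓; ∠WNL = 144.3° ✓; |NL| = 9.600 ✓; ∠NLD = 97.30° ✓; |LD| = 17.10 ✓; ∠LDC = 45.30° ✓; |DC| = 16.70 ✗.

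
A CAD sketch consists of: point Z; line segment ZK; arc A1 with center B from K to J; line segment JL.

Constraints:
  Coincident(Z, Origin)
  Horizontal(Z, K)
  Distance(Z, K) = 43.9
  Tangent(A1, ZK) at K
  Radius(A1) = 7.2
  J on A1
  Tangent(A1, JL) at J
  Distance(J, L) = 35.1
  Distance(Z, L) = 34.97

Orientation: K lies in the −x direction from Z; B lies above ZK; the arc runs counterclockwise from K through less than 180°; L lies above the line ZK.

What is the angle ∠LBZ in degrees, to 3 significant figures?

50.2°

Z is at the origin; Z and K share the same y with |ZK| = 43.9 and K on the −x side, so K = (-43.9, 0.00). A1 meets ZK tangentially, so BK is at right angles to ZK, so B = K + (0, 7.2) = (-43.9, 7.20). Since BJ ⟂ JL (tangency), |BL| = √(7.2² + 35.1²) = 35.8 regardless of where J sits on A1. So L lies on both circle(Z, 34.97) and circle(B, 35.8); the above-ZK intersection is L = (-16.8, 30.7). J is the foot of the tangent from L: J = (-38.2, 2.82).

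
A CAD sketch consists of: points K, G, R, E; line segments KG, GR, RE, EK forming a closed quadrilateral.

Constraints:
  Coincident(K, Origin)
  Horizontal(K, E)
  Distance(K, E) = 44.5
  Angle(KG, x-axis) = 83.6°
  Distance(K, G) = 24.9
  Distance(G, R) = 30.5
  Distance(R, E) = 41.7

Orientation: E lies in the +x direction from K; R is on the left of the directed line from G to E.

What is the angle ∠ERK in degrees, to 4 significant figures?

58.06°

Checks: |GR| = 30.50 ✓; |RE| = 41.70 ✓.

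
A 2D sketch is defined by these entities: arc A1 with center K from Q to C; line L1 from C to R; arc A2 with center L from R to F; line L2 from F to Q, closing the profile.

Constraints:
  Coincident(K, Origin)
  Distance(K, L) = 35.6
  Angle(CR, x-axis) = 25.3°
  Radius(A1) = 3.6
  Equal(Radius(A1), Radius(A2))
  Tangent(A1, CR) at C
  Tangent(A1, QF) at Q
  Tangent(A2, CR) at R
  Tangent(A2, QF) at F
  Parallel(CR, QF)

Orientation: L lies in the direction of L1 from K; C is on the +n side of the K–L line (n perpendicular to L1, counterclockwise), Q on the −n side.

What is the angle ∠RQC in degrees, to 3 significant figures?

78.6°

The slot axis is L1's direction at 25.3°, so u = (cos 25.3°, sin 25.3°) = (0.904, 0.427) and n = (−sin 25.3°, cos 25.3°) = (-0.427, 0.904). K is at the origin and L lies 35.6 along u from K, so L = 35.6·u = (32.2, 15.2). Tangency of A1 to both parallel lines with radius 3.6 puts C and Q at K ± 3.6·n: C = (-1.54, 3.25), Q = (1.54, -3.25). Equal radii place R and F the same way about L: R = L + 3.6·n = (30.6, 18.5), F = L − 3.6·n = (33.7, 12.0). Then cos ∠RQC = QR·QC / (|QR||QC|), giving 78.6°.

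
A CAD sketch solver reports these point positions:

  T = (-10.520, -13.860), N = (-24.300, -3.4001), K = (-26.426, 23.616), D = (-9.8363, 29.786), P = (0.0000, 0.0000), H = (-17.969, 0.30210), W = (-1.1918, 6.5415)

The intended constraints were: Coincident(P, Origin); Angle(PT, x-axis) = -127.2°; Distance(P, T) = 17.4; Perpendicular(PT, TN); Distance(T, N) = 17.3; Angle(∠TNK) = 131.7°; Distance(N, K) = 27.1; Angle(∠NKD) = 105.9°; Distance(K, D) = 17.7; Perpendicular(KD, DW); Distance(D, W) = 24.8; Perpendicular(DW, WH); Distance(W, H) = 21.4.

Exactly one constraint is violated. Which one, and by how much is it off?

Distance(W, H) = 21.4 — off by 3.50.

P = (0.00, 0.00) ✓; PT at -127.2° ✓; |PT| = 17.40 ✓; ∠(PT, TN) = 90.00° ✓; |TN| = 17.30 ✓; ∠TNK = 131.7° ✓; |NK| = 27.10 ✓; ∠NKD = 105.9° ✓; |KD| = 17.70 ✓; ∠(KD, DW) = 90.00° ✓; |DW| = 24.80 ✓; ∠(DW, WH) = 90.00° ✓; |WH| = 17.90 ✗.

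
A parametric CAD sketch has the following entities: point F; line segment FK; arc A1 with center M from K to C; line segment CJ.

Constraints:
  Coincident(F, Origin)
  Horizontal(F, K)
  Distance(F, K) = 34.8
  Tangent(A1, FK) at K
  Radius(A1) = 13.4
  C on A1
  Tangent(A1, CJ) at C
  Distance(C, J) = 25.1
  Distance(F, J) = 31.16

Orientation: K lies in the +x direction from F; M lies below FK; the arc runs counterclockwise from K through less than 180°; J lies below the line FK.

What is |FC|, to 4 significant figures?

24.06

F is at the origin; F and K share the same y with |FK| = 34.8 and K on the +x side, so K = (34.80, 0.000). The tangent condition forces MK to be normal to FK, so M = K + (0, -13.4) = (34.80, -13.40). Since MC ⟂ CJ (tangency), |MJ| = √(13.4² + 25.1²) = 28.45 regardless of where C sits on A1. So J lies on both circle(F, 31.16) and circle(M, 28.45); the below-FK intersection is J = (11.09, -29.12). C is the foot of the tangent from J: C = (23.01, -7.034).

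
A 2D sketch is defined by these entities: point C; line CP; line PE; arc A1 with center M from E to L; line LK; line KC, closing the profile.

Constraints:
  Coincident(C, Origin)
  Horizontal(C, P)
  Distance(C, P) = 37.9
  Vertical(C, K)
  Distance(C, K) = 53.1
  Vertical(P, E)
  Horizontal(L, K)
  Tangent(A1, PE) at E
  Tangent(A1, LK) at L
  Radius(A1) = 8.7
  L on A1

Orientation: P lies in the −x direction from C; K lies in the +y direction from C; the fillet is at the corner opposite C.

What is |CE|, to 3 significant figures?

58.4

C is at the origin; C and P share the same y with |CP| = 37.9 and P on the −x side, so P = (-37.9, 0.00). C and K share the same x with |CK| = 53.1 and K on the +y side, so K = (0.00, 53.1). The virtual corner opposite C is at (-37.9, 53.1). The tangent condition forces ME to be normal to PE and A1 meets LK tangentially, so ML is at right angles to LK, with radius 8.7, so the center M sits 8.7 in from both sides at M = (-29.2, 44.4). That places the tangent points at E = (-37.9, 44.4) on PE and L = (-29.2, 53.1) on LK. Then |CE| = |E − C| = 58.4.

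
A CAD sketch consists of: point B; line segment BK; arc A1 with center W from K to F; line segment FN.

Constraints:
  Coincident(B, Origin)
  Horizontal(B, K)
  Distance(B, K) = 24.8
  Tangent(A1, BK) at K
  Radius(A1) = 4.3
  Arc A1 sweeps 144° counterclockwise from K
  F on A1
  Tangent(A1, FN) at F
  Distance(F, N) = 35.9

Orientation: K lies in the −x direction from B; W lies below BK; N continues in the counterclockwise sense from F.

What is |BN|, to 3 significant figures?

28.9

On A1, K sits at bearing 90° from W; a 144° counterclockwise sweep puts F at bearing 234°, so F = W + 4.3·(cos 234°, sin 234°) = (-27.3, -7.78). Since A1 is tangent to FN there, WF ⟂ FN, so FN runs along (−sin 234°, cos 234°); with |FN| = 35.9, N = (1.72, -28.9). Then |BN| = |N − B| = 28.9.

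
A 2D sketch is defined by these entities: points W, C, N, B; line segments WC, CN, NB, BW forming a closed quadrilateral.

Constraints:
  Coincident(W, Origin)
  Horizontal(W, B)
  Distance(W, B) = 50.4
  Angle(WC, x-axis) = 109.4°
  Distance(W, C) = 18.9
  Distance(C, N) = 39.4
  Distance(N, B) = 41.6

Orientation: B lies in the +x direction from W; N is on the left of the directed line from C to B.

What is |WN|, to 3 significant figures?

45.8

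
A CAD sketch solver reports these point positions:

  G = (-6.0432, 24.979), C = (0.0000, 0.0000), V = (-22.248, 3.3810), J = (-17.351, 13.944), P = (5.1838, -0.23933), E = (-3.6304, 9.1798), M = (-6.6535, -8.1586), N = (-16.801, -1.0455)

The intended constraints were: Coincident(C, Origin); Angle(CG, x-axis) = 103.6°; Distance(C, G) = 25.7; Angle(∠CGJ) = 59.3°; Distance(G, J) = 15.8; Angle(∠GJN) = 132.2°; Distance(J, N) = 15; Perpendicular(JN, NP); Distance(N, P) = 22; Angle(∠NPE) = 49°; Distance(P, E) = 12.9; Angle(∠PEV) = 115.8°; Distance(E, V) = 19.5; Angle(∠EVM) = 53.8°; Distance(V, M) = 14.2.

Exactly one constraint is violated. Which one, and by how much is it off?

Distance(V, M) = 14.2 — off by 5.20.

C = (0.00, 0.00) ✓; CG at 103.6° ✓; |CG| = 25.70 ✓; ∠CGJ = 59.30° ✓; |GJ| = 15.80 ✓; ∠GJN = 132.2° ✓; |JN| = 15.00 ✓; ∠(JN, NP) = 90.00° ✓; |NP| = 22.00 ✓; ∠NPE = 49.00° ✓; |PE| = 12.90 ✓; ∠PEV = 115.8° ✓; |EV| = 19.50 ✓; ∠EVM = 53.80° ✓; |VM| = 19.40 ✗.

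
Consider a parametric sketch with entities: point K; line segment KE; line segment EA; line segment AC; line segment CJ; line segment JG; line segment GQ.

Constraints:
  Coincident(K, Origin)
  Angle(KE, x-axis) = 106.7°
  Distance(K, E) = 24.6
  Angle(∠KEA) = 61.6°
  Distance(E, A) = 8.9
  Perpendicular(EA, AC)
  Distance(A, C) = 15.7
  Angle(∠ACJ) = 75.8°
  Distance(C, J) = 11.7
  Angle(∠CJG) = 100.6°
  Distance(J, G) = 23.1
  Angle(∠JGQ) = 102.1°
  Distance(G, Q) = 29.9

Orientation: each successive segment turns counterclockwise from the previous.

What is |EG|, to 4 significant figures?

10.27

∠ACJ = 75.8° gives CJ at 59.30° from the x-axis; with |CJ| = 11.7, J = (3.743, 16.24). ∠CJG = 100.6° gives JG at 138.7° from the x-axis; with |JG| = 23.1, G = (-13.61, 31.48). Then |EG| = |G − E| = 10.27.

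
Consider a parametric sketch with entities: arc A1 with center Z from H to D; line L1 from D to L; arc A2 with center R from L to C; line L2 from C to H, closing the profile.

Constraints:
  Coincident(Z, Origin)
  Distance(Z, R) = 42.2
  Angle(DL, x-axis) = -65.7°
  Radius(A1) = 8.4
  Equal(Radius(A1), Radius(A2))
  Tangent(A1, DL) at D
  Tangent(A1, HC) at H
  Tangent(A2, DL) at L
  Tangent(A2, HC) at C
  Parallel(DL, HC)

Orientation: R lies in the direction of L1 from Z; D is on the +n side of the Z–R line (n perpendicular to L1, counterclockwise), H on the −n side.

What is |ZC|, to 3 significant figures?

43.0

The slot axis is L1's direction at -65.7°, so u = (cos -65.7°, sin -65.7°) = (0.412, -0.911) and n = (−sin -65.7°, cos -65.7°) = (0.911, 0.412). Z is at the origin and R lies 42.2 along u from Z, so R = 42.2·u = (17.4, -38.5). Tangency of A1 to both parallel lines with radius 8.4 puts D and H at Z ± 8.4·n: D = (7.66, 3.46), H = (-7.66, -3.46). Equal radii place L and C the same way about R: L = R + 8.4·n = (25.0, -35.0), C = R − 8.4·n = (9.71, -41.9). Then |ZC| = |C − Z| = 43.0.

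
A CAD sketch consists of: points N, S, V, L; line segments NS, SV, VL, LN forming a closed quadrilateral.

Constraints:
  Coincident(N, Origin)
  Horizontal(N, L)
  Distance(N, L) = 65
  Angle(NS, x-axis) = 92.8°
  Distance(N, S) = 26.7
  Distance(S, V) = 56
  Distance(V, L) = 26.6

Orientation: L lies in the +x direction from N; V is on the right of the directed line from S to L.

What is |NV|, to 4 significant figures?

41.91

N is at the origin; NL is horizontal with |NL| = 65.0 and L in +x, so L = (65.0, 0). NS runs at 92.8° with |NS| = 26.7, so S = (-1.304, 26.67). V is determined by |SV| = 56.0 and |VL| = 26.6 together: it lies at the intersection of circle(S, 56.0) and circle(L, 26.6). With |SL| = 71.47, the foot of the radical line on SL is 52.72 from S and the perpendicular offset is √(56.0² − 52.72²) = 18.87. Taking the right-of-SL solution: V = (40.57, -10.52).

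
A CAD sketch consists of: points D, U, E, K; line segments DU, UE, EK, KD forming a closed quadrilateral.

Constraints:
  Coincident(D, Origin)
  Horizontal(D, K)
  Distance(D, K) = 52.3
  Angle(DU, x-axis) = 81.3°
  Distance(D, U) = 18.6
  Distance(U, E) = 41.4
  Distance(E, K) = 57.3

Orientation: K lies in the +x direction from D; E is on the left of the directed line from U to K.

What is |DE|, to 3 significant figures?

58.5

D is at the origin; D and K share the same y with |DK| = 52.3 and K in +x, so K = (52.3, 0). DU runs at 81.3° with |DU| = 18.6, so U = (2.81, 18.4). E is determined by |UE| = 41.4 and |EK| = 57.3 together: it lies at the intersection of circle(U, 41.4) and circle(K, 57.3). With |UK| = 52.8, the foot of the radical line on UK is 11.5 from U and the perpendicular offset is √(41.4² − 11.5²) = 39.8. Taking the left-of-UK solution: E = (27.5, 51.6).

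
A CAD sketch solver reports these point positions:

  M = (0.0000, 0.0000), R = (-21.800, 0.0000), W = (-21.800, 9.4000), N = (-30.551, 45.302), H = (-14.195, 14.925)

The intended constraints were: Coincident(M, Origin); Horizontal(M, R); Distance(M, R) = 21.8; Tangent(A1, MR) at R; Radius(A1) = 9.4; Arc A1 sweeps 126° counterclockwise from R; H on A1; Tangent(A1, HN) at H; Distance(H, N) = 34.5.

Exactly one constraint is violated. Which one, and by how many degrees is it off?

Tangent(A1, HN) at H — off by 7.70°.

M = (0.00, 0.00) ✓; M.y = 0.00, R.y = 0.00 ✓; |MR| = 21.80 ✓; ∠(WR, RM) = 90.00° ✓; |WR| = 9.400 ✓; bearing(W→H) − bearing(W→R) = 126.0° ✓; |WH| = 9.400 ✓; ∠(WH, HN) = 97.70° ✗; |HN| = 34.50 ✓.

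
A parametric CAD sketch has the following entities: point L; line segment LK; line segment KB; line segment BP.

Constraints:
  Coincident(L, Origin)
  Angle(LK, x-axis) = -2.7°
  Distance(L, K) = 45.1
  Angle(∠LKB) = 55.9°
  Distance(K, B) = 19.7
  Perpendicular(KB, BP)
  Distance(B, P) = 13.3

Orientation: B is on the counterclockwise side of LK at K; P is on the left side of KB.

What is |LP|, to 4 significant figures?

24.69

L is at the origin; LK runs at -2.7° with length 45.1, so K = 45.1·(cos -2.7°, sin -2.7°) = (45.05, -2.125). ∠LKB = 55.9°, so KB runs at -2.7° + (180° − 55.9°) = 121.4° from the x-axis; with |KB| = 19.7, B = K + 19.7·(cos 121.4°, sin 121.4°) = (34.79, 14.69). KB ⟂ BP; with |BP| = 13.3 on the left of KB, P = B + 13.3·(-0.8536, -0.5210) = (23.43, 7.761). Then |LP| = |P − L| = 24.69.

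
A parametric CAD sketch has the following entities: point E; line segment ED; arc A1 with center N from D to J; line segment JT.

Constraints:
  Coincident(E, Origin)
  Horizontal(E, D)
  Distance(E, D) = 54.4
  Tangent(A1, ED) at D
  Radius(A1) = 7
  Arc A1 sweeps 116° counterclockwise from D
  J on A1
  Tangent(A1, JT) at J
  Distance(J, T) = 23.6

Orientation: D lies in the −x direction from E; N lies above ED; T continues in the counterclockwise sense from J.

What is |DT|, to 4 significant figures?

31.54

E is at the origin; E and D share the same y with |ED| = 54.4 and D on the −x side, so D = (-54.40, 0.000). The tangent condition forces ND to be normal to ED, so N = D + (0, 7) = (-54.40, 7.000). On A1, D sits at bearing -90° from N; a 116° counterclockwise sweep puts J at bearing 26°, so J = N + 7.0·(cos 26°, sin 26°) = (-48.11, 10.07). Since A1 is tangent to JT there, NJ ⟂ JT, so JT runs along (−sin 26°, cos 26°); with |JT| = 23.6, T = (-58.45, 31.28). Then |DT| = |T − D| = 31.54.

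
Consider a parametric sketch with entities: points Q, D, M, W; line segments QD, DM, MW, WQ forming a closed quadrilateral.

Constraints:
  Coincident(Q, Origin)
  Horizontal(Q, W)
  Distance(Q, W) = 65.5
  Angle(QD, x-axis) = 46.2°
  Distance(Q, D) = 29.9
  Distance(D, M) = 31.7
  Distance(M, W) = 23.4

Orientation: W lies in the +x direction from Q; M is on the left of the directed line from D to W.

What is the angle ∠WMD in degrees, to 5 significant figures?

128.36°

Checks: |DM| = 31.70 ✓; |MW| = 23.40 ✓.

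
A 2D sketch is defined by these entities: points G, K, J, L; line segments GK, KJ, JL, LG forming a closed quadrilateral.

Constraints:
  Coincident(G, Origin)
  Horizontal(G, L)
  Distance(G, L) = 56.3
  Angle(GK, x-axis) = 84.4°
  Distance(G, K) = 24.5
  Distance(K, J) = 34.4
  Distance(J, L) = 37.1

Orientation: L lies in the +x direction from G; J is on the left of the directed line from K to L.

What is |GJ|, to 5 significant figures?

47.687

Checks: |KJ| = 34.40 ✓; |JL| = 37.10 ✓.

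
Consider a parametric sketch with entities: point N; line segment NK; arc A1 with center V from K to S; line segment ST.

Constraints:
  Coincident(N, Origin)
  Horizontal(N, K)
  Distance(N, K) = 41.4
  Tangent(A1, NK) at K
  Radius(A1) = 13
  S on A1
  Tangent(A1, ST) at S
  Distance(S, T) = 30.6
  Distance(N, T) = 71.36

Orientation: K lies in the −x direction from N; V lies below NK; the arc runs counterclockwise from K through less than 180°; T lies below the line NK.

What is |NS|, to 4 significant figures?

55.54

N is at the origin; NK is horizontal with |NK| = 41.4 and K on the −x side, so K = (-41.40, 0.000). The tangent condition forces VK to be normal to NK, so V = K + (0, -13) = (-41.40, -13.00). Since VS ⟂ ST (tangency), |VT| = √(13.0² + 30.6²) = 33.25 regardless of where S sits on A1. So T lies on both circle(N, 71.36) and circle(V, 33.25); the below-NK intersection is T = (-57.71, -41.97). S is the foot of the tangent from T: S = (-54.32, -11.56).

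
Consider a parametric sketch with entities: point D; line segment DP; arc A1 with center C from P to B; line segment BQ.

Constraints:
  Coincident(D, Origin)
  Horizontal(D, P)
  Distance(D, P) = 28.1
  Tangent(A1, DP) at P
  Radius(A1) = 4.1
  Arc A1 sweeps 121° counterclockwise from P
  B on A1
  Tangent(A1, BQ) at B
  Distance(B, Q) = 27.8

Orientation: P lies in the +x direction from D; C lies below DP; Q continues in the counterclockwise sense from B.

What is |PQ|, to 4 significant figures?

31.92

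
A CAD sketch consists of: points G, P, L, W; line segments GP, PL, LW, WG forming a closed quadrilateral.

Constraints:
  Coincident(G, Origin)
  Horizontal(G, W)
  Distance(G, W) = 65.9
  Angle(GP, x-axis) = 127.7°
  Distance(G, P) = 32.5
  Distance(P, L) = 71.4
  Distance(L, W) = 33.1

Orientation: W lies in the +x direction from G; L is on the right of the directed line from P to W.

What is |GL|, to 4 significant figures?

41.06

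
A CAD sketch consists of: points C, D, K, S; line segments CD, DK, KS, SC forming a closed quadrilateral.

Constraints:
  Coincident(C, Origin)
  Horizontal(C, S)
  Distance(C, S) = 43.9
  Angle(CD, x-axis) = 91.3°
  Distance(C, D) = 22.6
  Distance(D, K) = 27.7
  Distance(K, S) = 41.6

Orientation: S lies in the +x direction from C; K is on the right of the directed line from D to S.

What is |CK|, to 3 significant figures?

5.57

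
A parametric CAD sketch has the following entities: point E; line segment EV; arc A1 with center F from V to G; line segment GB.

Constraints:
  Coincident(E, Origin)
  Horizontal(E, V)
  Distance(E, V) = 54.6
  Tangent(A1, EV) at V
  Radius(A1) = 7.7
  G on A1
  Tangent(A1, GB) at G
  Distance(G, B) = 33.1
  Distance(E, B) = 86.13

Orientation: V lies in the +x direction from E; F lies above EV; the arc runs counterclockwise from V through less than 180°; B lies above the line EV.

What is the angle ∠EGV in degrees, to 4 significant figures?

23.13°

E is at the origin; EV is horizontal with |EV| = 54.6 and V on the +x side, so V = (54.60, 0.000). A1 meets EV tangentially, so FV is at right angles to EV, so F = V + (0, 7.7) = (54.60, 7.700). Since FG ⟂ GB (tangency), |FB| = √(7.7² + 33.1²) = 33.98 regardless of where G sits on A1. So B lies on both circle(E, 86.13) and circle(F, 33.98); the above-EV intersection is B = (81.12, 28.95). G is the foot of the tangent from B: G = (60.65, 2.939).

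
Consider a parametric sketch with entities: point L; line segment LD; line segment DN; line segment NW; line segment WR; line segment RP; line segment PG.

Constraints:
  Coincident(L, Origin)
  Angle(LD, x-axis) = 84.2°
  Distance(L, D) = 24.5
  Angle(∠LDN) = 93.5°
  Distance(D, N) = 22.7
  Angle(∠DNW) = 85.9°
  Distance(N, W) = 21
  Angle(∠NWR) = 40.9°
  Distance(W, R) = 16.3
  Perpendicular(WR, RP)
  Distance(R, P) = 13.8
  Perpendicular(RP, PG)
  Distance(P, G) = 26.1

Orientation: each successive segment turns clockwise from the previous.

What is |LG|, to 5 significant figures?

39.809

L is at the origin; LD runs at 84.2° with length 24.5, so D = (2.4759, 24.375). ∠LDN = 93.5° gives DN at -2.3000° from the x-axis; with |DN| = 22.7, N = (25.158, 23.464). ∠DNW = 85.9° gives NW at -96.400° from the x-axis; with |NW| = 21.0, W = (22.817, 2.5945). ∠NWR = 40.9° gives WR at 124.50° from the x-axis; with |WR| = 16.3, R = (13.584, 16.028). The perpendicularity gives RP at right angles to WR, so RP runs at 34.500°; with |RP| = 13.8, P = (24.957, 23.844). RP is perpendicular to PG, so PG runs at -55.500°; with |PG| = 26.1, G = (39.740, 2.3344). Then |LG| = |G − L| = 39.809.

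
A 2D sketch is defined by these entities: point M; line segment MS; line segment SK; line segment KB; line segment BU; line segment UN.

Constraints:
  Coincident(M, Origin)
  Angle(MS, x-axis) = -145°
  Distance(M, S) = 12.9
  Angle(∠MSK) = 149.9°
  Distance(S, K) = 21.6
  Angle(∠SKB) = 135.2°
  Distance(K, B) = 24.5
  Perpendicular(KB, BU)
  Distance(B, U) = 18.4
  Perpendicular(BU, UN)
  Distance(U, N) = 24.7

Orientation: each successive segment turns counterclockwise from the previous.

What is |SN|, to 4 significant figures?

15.46

KB ⟂ BU, so BU runs at 19.90°; with |BU| = 18.4, U = (5.979, -43.77). The perpendicularity gives UN at right angles to BU, so UN runs at 109.9°; with |UN| = 24.7, N = (-2.428, -20.54). Then |SN| = |N − S| = 15.46.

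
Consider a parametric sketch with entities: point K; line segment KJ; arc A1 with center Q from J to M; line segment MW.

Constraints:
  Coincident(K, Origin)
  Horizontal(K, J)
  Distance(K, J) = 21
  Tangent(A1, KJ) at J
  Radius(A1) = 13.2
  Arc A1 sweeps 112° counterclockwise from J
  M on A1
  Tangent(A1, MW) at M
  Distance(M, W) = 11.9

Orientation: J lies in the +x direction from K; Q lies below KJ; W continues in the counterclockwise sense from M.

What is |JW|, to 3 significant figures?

30.2

K is at the origin; KJ is horizontal with |KJ| = 21.0 and J on the +x side, so J = (21.0, 0.00). A1 meets KJ tangentially, so QJ is at right angles to KJ, so Q = J + (0, -13.2) = (21.0, -13.2). On A1, J sits at bearing 90° from Q; a 112° counterclockwise sweep puts M at bearing 202°, so M = Q + 13.2·(cos 202°, sin 202°) = (8.76, -18.1). A1 meets MW tangentially, so QM is at right angles to MW, so MW runs along (−sin 202°, cos 202°); with |MW| = 11.9, W = (13.2, -29.2). Then |JW| = |W − J| = 30.2.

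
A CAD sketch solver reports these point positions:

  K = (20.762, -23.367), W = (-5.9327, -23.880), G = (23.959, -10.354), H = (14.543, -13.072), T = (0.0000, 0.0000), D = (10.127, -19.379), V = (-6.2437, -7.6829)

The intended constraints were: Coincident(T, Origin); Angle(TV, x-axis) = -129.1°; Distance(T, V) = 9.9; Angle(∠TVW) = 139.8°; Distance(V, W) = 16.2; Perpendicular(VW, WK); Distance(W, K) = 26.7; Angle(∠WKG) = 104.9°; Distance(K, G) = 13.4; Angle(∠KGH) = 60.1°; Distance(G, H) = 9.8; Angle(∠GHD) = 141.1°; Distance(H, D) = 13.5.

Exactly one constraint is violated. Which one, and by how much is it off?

Distance(H, D) = 13.5 — off by 5.80.

T = (0.00, 0.00) ✓; TV at -129.1° ✓; |TV| = 9.900 ✓; ∠TVW = 139.8° ✓; |VW| = 16.20 ✓; ∠(VW, WK) = 90.00° ✓; |WK| = 26.70 ✓; ∠WKG = 104.9° ✓; |KG| = 13.40 ✓; ∠KGH = 60.10° ✓; |GH| = 9.800 ✓; ∠GHD = 141.1° ✓; |HD| = 7.699 ✗.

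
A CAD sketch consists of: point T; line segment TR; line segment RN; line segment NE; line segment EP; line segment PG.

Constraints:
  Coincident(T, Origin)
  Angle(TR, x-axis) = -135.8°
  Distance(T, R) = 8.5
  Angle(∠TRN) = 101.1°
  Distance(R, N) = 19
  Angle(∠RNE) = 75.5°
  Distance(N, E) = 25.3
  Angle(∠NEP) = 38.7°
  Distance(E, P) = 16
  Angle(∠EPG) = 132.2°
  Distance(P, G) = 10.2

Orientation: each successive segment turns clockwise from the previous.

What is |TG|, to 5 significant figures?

14.160

∠NEP = 38.7° gives EP at -100.50° from the x-axis; with |EP| = 16.0, P = (-5.4783, 5.6899). ∠EPG = 132.2° gives PG at -148.30° from the x-axis; with |PG| = 10.2, G = (-14.157, 0.33006). Then |TG| = |G − T| = 14.160.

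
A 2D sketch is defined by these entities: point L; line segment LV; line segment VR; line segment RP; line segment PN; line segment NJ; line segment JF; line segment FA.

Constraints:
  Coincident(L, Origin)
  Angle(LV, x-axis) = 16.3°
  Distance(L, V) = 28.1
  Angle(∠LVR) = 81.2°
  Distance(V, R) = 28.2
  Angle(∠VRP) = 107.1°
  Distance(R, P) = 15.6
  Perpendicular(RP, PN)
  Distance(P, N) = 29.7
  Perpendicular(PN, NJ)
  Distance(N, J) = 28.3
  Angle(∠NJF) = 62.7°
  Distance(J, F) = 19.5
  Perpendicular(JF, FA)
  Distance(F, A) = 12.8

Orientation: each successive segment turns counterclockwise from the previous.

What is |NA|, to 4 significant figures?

13.96

∠NJF = 62.7° gives JF at 125.3° from the x-axis; with |JF| = 19.5, F = (20.45, 21.69). JF ⟂ FA, so FA runs at -144.7°; with |FA| = 12.8, A = (10.00, 14.30). Then |NA| = |A − N| = 13.96.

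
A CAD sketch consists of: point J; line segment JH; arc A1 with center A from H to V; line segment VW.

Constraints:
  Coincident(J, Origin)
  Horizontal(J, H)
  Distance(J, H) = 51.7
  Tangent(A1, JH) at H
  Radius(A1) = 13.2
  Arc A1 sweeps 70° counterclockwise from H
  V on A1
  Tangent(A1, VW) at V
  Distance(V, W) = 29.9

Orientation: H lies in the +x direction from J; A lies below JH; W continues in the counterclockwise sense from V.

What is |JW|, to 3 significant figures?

46.9

J is at the origin; J and H share the same y with |JH| = 51.7 and H on the +x side, so H = (51.7, 0.00). Tangency of A1 to JH means the radius AH is perpendicular to JH, so A = H + (0, -13.2) = (51.7, -13.2). On A1, H sits at bearing 90° from A; a 70° counterclockwise sweep puts V at bearing 160°, so V = A + 13.2·(cos 160°, sin 160°) = (39.3, -8.69). Tangency of A1 to VW means the radius AV is perpendicular to VW, so VW runs along (−sin 160°, cos 160°); with |VW| = 29.9, W = (29.1, -36.8). Then |JW| = |W − J| = 46.9.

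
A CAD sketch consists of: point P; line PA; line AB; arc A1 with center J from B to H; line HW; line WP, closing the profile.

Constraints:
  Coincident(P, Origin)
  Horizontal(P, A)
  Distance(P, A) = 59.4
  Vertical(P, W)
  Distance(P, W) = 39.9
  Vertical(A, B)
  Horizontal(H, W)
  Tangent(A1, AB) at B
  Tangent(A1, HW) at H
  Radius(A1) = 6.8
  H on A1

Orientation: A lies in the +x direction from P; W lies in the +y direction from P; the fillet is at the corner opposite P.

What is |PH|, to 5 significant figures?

66.021

The virtual corner opposite P is at (59.400, 39.900). Since A1 is tangent to AB there, JB ⟂ AB and tangency of A1 to HW means the radius JH is perpendicular to HW, with radius 6.8, so the center J sits 6.8 in from both sides at J = (52.600, 33.100). That places the tangent points at B = (59.400, 33.100) on AB and H = (52.600, 39.900) on HW. Then |PH| = |H − P| = 66.021.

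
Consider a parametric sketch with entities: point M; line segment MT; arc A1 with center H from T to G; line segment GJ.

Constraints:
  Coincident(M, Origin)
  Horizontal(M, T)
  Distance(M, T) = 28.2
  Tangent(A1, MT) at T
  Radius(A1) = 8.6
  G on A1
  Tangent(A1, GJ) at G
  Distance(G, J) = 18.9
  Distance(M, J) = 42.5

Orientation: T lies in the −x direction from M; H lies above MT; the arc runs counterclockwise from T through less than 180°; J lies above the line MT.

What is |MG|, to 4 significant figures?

24.69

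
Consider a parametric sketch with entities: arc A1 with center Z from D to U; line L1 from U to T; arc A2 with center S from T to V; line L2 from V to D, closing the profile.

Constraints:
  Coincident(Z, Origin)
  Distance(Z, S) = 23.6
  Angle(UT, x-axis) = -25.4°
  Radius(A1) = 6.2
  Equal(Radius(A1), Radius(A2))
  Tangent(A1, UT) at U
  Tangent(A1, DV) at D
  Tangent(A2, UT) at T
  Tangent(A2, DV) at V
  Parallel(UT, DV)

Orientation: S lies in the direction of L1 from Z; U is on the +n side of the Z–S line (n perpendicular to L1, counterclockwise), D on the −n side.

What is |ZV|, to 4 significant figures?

24.40

Tangency of A1 to both parallel lines with radius 6.2 puts U and D at Z ± 6.2·n: U = (2.659, 5.601), D = (-2.659, -5.601). Equal radii place T and V the same way about S: T = S + 6.2·n = (23.98, -4.522), V = S − 6.2·n = (18.66, -15.72). Then |ZV| = |V − Z| = 24.40.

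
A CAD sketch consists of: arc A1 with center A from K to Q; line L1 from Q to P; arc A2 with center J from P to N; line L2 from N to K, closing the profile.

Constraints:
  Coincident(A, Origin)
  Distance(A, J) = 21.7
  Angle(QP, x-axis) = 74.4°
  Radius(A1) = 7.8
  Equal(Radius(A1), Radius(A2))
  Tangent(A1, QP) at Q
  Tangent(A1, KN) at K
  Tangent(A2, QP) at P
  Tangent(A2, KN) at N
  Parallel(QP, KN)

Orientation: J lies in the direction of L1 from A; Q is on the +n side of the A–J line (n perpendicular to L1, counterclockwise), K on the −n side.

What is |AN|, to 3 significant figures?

23.1

The slot axis is L1's direction at 74.4°, so u = (cos 74.4°, sin 74.4°) = (0.269, 0.963) and n = (−sin 74.4°, cos 74.4°) = (-0.963, 0.269). A is at the origin and J lies 21.7 along u from A, so J = 21.7·u = (5.84, 20.9). Tangency of A1 to both parallel lines with radius 7.8 puts Q and K at A ± 7.8·n: Q = (-7.51, 2.10), K = (7.51, -2.10). Equal radii place P and N the same way about J: P = J + 7.8·n = (-1.68, 23.0), N = J − 7.8·n = (13.3, 18.8). Then |AN| = |N − A| = 23.1.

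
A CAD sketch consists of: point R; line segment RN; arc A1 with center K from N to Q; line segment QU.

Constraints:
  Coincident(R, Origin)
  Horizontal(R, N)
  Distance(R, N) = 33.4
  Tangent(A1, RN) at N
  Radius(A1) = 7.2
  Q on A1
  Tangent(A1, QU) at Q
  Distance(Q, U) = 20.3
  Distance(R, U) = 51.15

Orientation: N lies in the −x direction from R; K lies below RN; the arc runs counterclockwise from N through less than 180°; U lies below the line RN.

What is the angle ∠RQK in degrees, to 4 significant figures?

18.62°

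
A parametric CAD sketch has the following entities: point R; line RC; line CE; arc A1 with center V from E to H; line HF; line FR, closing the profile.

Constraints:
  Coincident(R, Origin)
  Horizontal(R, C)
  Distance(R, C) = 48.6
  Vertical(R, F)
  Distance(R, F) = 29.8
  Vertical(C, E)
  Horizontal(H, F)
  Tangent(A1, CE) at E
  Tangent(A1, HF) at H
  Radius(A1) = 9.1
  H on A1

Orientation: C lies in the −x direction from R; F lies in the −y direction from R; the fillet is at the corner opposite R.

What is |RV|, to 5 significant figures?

44.595

R is at the origin; R and C share the same y with |RC| = 48.6 and C on the −x side, so C = (-48.600, 0.0000). R and F share the same x with |RF| = 29.8 and F on the −y side, so F = (0.0000, -29.800). The virtual corner opposite R is at (-48.600, -29.800). Since A1 is tangent to CE there, VE ⟂ CE and since A1 is tangent to HF there, VH ⟂ HF, with radius 9.1, so the center V sits 9.1 in from both sides at V = (-39.500, -20.700). Then |RV| = |V − R| = 44.595.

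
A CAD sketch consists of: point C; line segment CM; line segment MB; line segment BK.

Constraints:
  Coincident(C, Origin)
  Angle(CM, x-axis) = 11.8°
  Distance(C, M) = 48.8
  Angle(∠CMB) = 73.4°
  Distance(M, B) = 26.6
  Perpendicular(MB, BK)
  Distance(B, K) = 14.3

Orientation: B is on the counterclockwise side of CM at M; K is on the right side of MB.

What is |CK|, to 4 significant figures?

62.36

∠CMB = 73.4°, so MB runs at 11.8° + (180° − 73.4°) = 118.4° from the x-axis; with |MB| = 26.6, B = M + 26.6·(cos 118.4°, sin 118.4°) = (35.12, 33.38). MB is perpendicular to BK; with |BK| = 14.3 on the right of MB, K = B + 14.3·(0.8796, 0.4756) = (47.70, 40.18). Then |CK| = |K − C| = 62.36.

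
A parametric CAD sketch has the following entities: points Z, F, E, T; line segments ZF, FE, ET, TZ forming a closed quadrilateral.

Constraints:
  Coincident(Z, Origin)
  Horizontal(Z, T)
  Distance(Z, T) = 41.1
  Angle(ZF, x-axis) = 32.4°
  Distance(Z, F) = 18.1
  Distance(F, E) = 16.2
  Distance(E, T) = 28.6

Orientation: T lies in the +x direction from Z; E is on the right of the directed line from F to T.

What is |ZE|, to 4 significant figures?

14.67

Checks: |FE| = 16.20 ✓; |ET| = 28.60 ✓.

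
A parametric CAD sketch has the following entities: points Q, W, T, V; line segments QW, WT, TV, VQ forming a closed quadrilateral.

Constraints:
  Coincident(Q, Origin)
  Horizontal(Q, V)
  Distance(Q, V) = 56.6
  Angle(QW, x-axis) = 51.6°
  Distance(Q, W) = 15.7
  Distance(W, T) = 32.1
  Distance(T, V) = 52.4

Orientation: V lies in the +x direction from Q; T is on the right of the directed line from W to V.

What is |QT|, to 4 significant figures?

21.33

Checks: |WT| = 32.10 ✓; |TV| = 52.40 ✓.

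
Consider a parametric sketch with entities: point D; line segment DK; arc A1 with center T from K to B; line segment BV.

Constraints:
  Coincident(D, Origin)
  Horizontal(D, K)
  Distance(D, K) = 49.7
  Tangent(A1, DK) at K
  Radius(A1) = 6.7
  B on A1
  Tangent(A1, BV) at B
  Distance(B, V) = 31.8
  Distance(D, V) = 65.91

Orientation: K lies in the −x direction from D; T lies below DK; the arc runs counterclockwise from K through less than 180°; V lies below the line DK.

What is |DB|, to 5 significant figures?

56.847

D is at the origin; D and K share the same y with |DK| = 49.7 and K on the −x side, so K = (-49.700, 0.0000). Tangency of A1 to DK means the radius TK is perpendicular to DK, so T = K + (0, -6.7) = (-49.700, -6.7000). Since TB ⟂ BV (tangency), |TV| = √(6.7² + 31.8²) = 32.498 regardless of where B sits on A1. So V lies on both circle(D, 65.91) and circle(T, 32.498); the below-DK intersection is V = (-53.120, -39.018). B is the foot of the tangent from V: B = (-56.365, -7.3837).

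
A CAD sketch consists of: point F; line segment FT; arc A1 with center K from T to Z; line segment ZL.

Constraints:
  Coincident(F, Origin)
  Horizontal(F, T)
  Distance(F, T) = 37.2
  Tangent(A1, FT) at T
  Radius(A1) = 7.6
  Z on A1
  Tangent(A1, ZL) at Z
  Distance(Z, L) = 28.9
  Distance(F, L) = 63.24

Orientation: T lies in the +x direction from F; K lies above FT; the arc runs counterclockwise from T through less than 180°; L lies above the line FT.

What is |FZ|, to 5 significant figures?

44.568

F is at the origin; FT is horizontal with |FT| = 37.2 and T on the +x side, so T = (37.200, 0.0000). The tangent condition forces KT to be normal to FT, so K = T + (0, 7.6) = (37.200, 7.6000). Since KZ ⟂ ZL (tangency), |KL| = √(7.6² + 28.9²) = 29.883 regardless of where Z sits on A1. So L lies on both circle(F, 63.24) and circle(K, 29.883); the above-FT intersection is L = (54.614, 31.884). Z is the foot of the tangent from L: Z = (44.299, 4.8875).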